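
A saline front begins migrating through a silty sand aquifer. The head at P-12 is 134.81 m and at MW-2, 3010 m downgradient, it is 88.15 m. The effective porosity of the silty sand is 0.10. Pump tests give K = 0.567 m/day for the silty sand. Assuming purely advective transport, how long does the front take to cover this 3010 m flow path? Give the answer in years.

93.8

Hydraulic gradient i = (134.81 − 88.15) / 3010 = 46.66 / 3010 = 0.01550.
Darcy flux q = K · i = 0.5670 × 0.01550 = 0.008789 m/day.
Seepage velocity v = q / n_e = 0.008789 / 0.10 = 0.08789 m/day.
Travel time t = L / v = 3010 / 0.08789 = 34246 days = 93.76 years.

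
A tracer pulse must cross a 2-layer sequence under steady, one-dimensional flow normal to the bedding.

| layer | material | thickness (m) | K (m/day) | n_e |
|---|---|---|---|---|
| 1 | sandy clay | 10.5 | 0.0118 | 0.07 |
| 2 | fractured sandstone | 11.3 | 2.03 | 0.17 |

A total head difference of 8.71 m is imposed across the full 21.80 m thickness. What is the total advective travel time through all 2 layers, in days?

273

With flow normal to the layers, continuity requires the same specific discharge q through every layer.
Σ(b_i/K_i) = 10.5/0.0118 + 11.3/2.03 = 895.4 d.
q = Δh / Σ(b_i/K_i) = 8.71 / 895.4 = 0.009728 m/day.
In each layer the seepage velocity is v_i = q/n_i, so the layer transit time is t_i = b_i·n_i / q:
  layer 1 (sandy clay): t_1 = 10.5 × 0.07 / 0.009728 = 75.56 d
  layer 2 (fractured sandstone): t_2 = 11.3 × 0.17 / 0.009728 = 197.5 d
Total t = Σ t_i = 273.0 days.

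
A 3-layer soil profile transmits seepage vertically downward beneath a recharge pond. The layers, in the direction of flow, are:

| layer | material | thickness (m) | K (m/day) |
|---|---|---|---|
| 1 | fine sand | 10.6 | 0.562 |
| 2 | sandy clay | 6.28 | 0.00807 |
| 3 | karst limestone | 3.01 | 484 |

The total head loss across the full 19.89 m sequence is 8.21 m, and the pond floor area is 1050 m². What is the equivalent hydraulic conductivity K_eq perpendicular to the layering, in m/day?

Flow is perpendicular to layering, so the layers act in series and the equivalent K is the thickness-weighted harmonic mean.
Total thickness L = 10.6 + 6.28 + 3.01 = 19.89 m.
Σ(b_i/K_i) = 10.6/0.562 + 6.28/0.00807 + 3.01/484 = 797.1 d.
K_eq = L / Σ(b_i/K_i) = 19.89 / 797.1 = 0.02495 m/day.

0.0250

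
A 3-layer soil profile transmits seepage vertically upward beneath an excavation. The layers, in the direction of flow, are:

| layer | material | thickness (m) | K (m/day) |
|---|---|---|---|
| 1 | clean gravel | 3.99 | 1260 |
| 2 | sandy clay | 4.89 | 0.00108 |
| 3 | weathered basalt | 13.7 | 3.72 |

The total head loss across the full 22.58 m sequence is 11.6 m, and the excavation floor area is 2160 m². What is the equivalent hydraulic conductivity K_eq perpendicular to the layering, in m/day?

0.00498

Flow is perpendicular to layering, so the layers act in series and the equivalent K is the thickness-weighted harmonic mean.
Total thickness L = 3.99 + 4.89 + 13.7 = 22.58 m.
Σ(b_i/K_i) = 3.99/1260 + 4.89/0.00108 + 13.7/3.72 = 4531 d.
K_eq = L / Σ(b_i/K_i) = 22.58 / 4531 = 0.004983 m/day.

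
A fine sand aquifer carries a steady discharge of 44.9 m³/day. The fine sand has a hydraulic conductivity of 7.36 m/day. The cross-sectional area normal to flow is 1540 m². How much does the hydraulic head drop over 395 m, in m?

From Q = K·A·i, i = Q / (K·A) = 44.9 / (7.360 × 1540) = 0.003961.
Head loss Δh = i · L = 0.003961 × 395 = 1.565 m.

1.56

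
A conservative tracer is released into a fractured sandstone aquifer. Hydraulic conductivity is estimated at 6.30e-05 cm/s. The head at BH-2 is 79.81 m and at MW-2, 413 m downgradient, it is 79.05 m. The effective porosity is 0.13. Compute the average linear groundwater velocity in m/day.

0.000771

Convert K: 6.30e-05 cm/s × 864 = 0.05443 m/day.
Hydraulic gradient i = (79.81 − 79.05) / 413 = 0.76 / 413 = 0.001840.
Darcy flux q = K · i = 0.05443 × 0.001840 = 0.0001002 m/day.
Seepage velocity v = q / n_e = 0.0001002 / 0.13 = 0.0007705 m/day.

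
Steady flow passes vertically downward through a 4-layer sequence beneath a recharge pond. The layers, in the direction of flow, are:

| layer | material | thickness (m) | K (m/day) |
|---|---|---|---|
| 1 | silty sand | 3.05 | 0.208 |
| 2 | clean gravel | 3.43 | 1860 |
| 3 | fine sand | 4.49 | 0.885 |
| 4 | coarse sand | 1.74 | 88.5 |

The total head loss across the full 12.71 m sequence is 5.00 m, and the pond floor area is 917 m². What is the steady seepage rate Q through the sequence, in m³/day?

232

Flow is perpendicular to layering, so the layers act in series and the equivalent K is the thickness-weighted harmonic mean.
Total thickness L = 3.05 + 3.43 + 4.49 + 1.74 = 12.71 m.
Σ(b_i/K_i) = 3.05/0.208 + 3.43/1860 + 4.49/0.885 + 1.74/88.5 = 19.76 d.
K_eq = L / Σ(b_i/K_i) = 12.71 / 19.76 = 0.6433 m/day.
Q = K_eq · A · (Δh/L) = 0.6433 × 917 × (5.00/12.71) = 232.1 m³/day.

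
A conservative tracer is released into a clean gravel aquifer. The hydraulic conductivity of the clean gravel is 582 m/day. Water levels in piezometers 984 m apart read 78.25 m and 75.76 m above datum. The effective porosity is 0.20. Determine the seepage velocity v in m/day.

Hydraulic gradient i = (78.25 − 75.76) / 984 = 2.49 / 984 = 0.002530.
Darcy flux q = K · i = 582.0 × 0.002530 = 1.473 m/day.
Seepage velocity v = q / n_e = 1.473 / 0.20 = 7.364 m/day.

7.36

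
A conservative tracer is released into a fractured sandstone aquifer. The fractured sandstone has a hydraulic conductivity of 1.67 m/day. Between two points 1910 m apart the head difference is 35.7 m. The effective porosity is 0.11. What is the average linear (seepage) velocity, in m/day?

0.284

Hydraulic gradient i = Δh / L = 35.7 / 1910 = 0.01869.
Darcy flux q = K · i = 1.670 × 0.01869 = 0.03121 m/day.
Seepage velocity v = q / n_e = 0.03121 / 0.11 = 0.2838 m/day.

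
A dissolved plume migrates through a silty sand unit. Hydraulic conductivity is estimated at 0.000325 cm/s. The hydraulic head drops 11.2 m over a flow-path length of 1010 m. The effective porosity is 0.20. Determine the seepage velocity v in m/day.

Convert K: 0.000325 cm/s × 864 = 0.2808 m/day.
Hydraulic gradient i = Δh / L = 11.2 / 1010 = 0.01109.
Darcy flux q = K · i = 0.2808 × 0.01109 = 0.003114 m/day.
Seepage velocity v = q / n_e = 0.003114 / 0.20 = 0.01557 m/day.

0.0156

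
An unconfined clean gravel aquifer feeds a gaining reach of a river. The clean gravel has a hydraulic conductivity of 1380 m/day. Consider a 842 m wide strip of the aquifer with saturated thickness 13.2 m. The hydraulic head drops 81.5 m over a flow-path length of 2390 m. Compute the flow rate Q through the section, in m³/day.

523000

Cross-sectional area A = 842 × 13.2 = 11114 m².
Hydraulic gradient i = Δh / L = 81.5 / 2390 = 0.03410.
Darcy's law: Q = K · A · i = 1380 × 11114 × 0.03410 = 5.230e+05 m³/day.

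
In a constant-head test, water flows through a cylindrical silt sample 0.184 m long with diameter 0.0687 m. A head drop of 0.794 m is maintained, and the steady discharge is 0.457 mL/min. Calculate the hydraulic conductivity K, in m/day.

Cross-sectional area A = π·(d/2)² = π × (0.0687/2)² = 0.003707 m².
Convert discharge: 0.457 mL/min = 7.617e-09 m³/s.
Darcy's law rearranged: K = Q·L / (A·Δh) = 7.617e-09 × 0.184 / (0.003707 × 0.794) = 4.762e-07 m/s = 0.04114 m/day.

0.0411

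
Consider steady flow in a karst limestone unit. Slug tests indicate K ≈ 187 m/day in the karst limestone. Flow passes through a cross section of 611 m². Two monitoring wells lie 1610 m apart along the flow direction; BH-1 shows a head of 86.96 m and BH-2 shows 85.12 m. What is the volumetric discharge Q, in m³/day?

131

Hydraulic gradient i = (86.96 − 85.12) / 1610 = 1.84 / 1610 = 0.001143.
Darcy's law: Q = K · A · i = 187.0 × 611.0 × 0.001143 = 130.6 m³/day.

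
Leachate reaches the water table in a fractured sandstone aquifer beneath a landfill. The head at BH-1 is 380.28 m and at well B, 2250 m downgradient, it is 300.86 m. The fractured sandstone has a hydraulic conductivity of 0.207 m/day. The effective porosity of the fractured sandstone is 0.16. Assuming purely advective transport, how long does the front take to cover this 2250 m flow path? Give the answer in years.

Hydraulic gradient i = (380.28 − 300.86) / 2250 = 79.42 / 2250 = 0.03530.
Darcy flux q = K · i = 0.2070 × 0.03530 = 0.007307 m/day.
Seepage velocity v = q / n_e = 0.007307 / 0.16 = 0.04567 m/day.
Travel time t = L / v = 2250 / 0.04567 = 49270 days = 134.9 years.

135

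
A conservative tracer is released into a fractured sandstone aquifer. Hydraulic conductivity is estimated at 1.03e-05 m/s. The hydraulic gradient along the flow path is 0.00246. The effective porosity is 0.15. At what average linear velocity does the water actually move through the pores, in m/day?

Convert K: 1.03e-05 m/s × 86400 = 0.8899 m/day.
Hydraulic gradient i = 0.00246.
Darcy flux q = K · i = 0.8899 × 0.002460 = 0.002189 m/day.
Seepage velocity v = q / n_e = 0.002189 / 0.15 = 0.01459 m/day.

0.0146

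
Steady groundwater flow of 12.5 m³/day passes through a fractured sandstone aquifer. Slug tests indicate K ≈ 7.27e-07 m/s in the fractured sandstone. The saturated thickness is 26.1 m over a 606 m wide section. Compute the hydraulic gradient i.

Convert K: 7.27e-07 m/s × 86400 = 0.06281 m/day.
Cross-sectional area A = 606 × 26.1 = 15817 m².
From Q = K·A·i, i = Q / (K·A) = 12.5 / (0.06281 × 15817) = 0.01258.

0.0126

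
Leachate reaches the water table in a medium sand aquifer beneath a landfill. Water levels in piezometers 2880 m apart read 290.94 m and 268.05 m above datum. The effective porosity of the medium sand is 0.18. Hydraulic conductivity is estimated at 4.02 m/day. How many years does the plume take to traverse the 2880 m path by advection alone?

44.4

Hydraulic gradient i = (290.94 − 268.05) / 2880 = 22.89 / 2880 = 0.007948.
Darcy flux q = K · i = 4.020 × 0.007948 = 0.03195 m/day.
Seepage velocity v = q / n_e = 0.03195 / 0.18 = 0.1775 m/day.
Travel time t = L / v = 2880 / 0.1775 = 16225 days = 44.42 years.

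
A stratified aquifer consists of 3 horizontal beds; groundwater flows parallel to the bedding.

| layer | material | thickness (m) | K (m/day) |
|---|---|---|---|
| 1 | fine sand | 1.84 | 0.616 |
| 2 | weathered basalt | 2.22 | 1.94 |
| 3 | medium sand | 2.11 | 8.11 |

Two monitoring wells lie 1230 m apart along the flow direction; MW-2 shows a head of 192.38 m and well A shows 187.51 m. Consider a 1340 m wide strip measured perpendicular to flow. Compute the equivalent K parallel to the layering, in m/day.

3.66

Flow is parallel to layering, so each bed carries its own Darcy discharge and the transmissivities add.
Σ(K_i·b_i) = 0.616×1.84 + 1.94×2.22 + 8.11×2.11 = 22.55 m²/day.
Total thickness b = 6.170 m, so K_eq = Σ(K_i·b_i)/b = 3.655 m/day.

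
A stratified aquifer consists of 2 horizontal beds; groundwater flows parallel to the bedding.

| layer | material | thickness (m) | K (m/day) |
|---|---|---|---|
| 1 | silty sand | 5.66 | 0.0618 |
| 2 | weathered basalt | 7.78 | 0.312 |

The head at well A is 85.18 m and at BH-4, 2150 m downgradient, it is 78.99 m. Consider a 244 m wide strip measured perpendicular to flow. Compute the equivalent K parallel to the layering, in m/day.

0.207

Flow is parallel to layering, so each bed carries its own Darcy discharge and the transmissivities add.
Σ(K_i·b_i) = 0.0618×5.66 + 0.312×7.78 = 2.777 m²/day.
Total thickness b = 13.44 m, so K_eq = Σ(K_i·b_i)/b = 0.2066 m/day.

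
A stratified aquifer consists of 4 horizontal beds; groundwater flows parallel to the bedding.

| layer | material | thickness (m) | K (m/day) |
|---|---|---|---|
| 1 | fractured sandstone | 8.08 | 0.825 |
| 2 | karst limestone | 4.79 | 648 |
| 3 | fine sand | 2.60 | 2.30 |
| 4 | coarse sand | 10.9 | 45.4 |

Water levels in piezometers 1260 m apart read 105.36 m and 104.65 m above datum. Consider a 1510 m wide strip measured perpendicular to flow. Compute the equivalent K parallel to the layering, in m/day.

Flow is parallel to layering, so each bed carries its own Darcy discharge and the transmissivities add.
Σ(K_i·b_i) = 0.825×8.08 + 648×4.79 + 2.30×2.60 + 45.4×10.9 = 3611 m²/day.
Total thickness b = 26.37 m, so K_eq = Σ(K_i·b_i)/b = 137.0 m/day.

137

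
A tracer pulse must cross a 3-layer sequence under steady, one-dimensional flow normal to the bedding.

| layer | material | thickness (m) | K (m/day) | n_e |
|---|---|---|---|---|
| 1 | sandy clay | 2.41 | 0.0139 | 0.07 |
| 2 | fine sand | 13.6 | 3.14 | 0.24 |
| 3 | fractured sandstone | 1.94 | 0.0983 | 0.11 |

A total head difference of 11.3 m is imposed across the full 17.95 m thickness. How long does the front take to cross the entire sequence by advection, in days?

63.7

With flow normal to the layers, continuity requires the same specific discharge q through every layer.
Σ(b_i/K_i) = 2.41/0.0139 + 13.6/3.14 + 1.94/0.0983 = 197.4 d.
q = Δh / Σ(b_i/K_i) = 11.3 / 197.4 = 0.05723 m/day.
In each layer the seepage velocity is v_i = q/n_i, so the layer transit time is t_i = b_i·n_i / q:
  layer 1 (sandy clay): t_1 = 2.41 × 0.07 / 0.05723 = 2.948 d
  layer 2 (fine sand): t_2 = 13.6 × 0.24 / 0.05723 = 57.03 d
  layer 3 (fractured sandstone): t_3 = 1.94 × 0.11 / 0.05723 = 3.729 d
Total t = Σ t_i = 63.71 days.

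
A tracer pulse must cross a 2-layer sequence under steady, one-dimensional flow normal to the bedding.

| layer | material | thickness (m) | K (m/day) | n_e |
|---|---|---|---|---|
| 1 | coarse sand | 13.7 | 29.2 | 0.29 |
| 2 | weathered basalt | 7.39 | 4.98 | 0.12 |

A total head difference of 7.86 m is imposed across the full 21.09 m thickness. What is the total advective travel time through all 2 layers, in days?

With flow normal to the layers, continuity requires the same specific discharge q through every layer.
Σ(b_i/K_i) = 13.7/29.2 + 7.39/4.98 = 1.953 d.
q = Δh / Σ(b_i/K_i) = 7.86 / 1.953 = 4.024 m/day.
In each layer the seepage velocity is v_i = q/n_i, so the layer transit time is t_i = b_i·n_i / q:
  layer 1 (coarse sand): t_1 = 13.7 × 0.29 / 4.024 = 0.9872 d
  layer 2 (weathered basalt): t_2 = 7.39 × 0.12 / 4.024 = 0.2204 d
Total t = Σ t_i = 1.208 days.

1.21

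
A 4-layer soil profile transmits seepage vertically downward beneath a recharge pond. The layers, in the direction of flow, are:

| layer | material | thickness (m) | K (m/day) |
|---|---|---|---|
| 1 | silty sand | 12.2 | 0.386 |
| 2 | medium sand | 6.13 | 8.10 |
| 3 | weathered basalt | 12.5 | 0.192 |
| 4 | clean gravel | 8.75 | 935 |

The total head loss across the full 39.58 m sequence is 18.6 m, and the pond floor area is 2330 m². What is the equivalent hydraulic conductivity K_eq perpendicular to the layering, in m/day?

Flow is perpendicular to layering, so the layers act in series and the equivalent K is the thickness-weighted harmonic mean.
Total thickness L = 12.2 + 6.13 + 12.5 + 8.75 = 39.58 m.
Σ(b_i/K_i) = 12.2/0.386 + 6.13/8.10 + 12.5/0.192 + 8.75/935 = 97.48 d.
K_eq = L / Σ(b_i/K_i) = 39.58 / 97.48 = 0.4060 m/day.

0.406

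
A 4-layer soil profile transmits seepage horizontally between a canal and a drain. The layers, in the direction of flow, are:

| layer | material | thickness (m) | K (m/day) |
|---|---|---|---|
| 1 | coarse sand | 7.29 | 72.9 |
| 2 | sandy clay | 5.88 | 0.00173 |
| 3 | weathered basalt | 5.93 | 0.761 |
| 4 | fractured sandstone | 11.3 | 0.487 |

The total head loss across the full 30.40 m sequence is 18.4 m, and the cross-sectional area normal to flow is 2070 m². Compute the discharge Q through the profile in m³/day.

Flow is perpendicular to layering, so the layers act in series and the equivalent K is the thickness-weighted harmonic mean.
Total thickness L = 7.29 + 5.88 + 5.93 + 11.3 = 30.40 m.
Σ(b_i/K_i) = 7.29/72.9 + 5.88/0.00173 + 5.93/0.761 + 11.3/0.487 = 3430 d.
K_eq = L / Σ(b_i/K_i) = 30.40 / 3430 = 0.008863 m/day.
Q = K_eq · A · (Δh/L) = 0.008863 × 2070 × (18.4/30.40) = 11.10 m³/day.

11.1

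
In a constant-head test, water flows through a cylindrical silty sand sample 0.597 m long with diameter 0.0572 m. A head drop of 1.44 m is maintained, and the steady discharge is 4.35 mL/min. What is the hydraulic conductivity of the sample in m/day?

Cross-sectional area A = π·(d/2)² = π × (0.0572/2)² = 0.002570 m².
Convert discharge: 4.35 mL/min = 7.250e-08 m³/s.
Darcy's law rearranged: K = Q·L / (A·Δh) = 7.250e-08 × 0.597 / (0.002570 × 1.44) = 1.170e-05 m/s = 1.011 m/day.

1.01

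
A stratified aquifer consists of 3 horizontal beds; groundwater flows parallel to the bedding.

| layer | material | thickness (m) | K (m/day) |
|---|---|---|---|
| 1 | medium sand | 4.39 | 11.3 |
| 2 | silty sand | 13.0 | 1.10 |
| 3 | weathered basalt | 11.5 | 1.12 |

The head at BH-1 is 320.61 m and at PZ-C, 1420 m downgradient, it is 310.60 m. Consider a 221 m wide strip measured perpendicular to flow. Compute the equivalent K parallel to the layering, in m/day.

2.66

Flow is parallel to layering, so each bed carries its own Darcy discharge and the transmissivities add.
Σ(K_i·b_i) = 11.3×4.39 + 1.10×13.0 + 1.12×11.5 = 76.79 m²/day.
Total thickness b = 28.89 m, so K_eq = Σ(K_i·b_i)/b = 2.658 m/day.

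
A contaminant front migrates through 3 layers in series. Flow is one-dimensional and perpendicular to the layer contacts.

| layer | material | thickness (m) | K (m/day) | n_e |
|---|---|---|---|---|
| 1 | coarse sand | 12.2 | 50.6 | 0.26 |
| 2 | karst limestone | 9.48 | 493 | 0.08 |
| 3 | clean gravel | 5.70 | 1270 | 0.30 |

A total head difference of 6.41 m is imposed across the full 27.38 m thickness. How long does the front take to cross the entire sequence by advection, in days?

0.233

With flow normal to the layers, continuity requires the same specific discharge q through every layer.
Σ(b_i/K_i) = 12.2/50.6 + 9.48/493 + 5.70/1270 = 0.2648 d.
q = Δh / Σ(b_i/K_i) = 6.41 / 0.2648 = 24.20 m/day.
In each layer the seepage velocity is v_i = q/n_i, so the layer transit time is t_i = b_i·n_i / q:
  layer 1 (coarse sand): t_1 = 12.2 × 0.26 / 24.20 = 0.1310 d
  layer 2 (karst limestone): t_2 = 9.48 × 0.08 / 24.20 = 0.03133 d
  layer 3 (clean gravel): t_3 = 5.70 × 0.30 / 24.20 = 0.07065 d
Total t = Σ t_i = 0.2330 days.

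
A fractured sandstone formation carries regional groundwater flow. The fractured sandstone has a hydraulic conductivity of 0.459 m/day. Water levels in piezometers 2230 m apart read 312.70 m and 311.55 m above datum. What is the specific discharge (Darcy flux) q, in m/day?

Hydraulic gradient i = (312.70 − 311.55) / 2230 = 1.15 / 2230 = 0.0005157.
Specific discharge q = K · i = 0.4590 × 0.0005157 = 0.0002367 m/day.

0.000237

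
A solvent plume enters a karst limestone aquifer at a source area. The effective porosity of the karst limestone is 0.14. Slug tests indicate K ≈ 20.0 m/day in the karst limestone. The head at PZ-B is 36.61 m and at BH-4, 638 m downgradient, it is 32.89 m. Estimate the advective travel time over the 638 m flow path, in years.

Hydraulic gradient i = (36.61 − 32.89) / 638 = 3.72 / 638 = 0.005831.
Darcy flux q = K · i = 20.00 × 0.005831 = 0.1166 m/day.
Seepage velocity v = q / n_e = 0.1166 / 0.14 = 0.8330 m/day.
Travel time t = L / v = 638 / 0.8330 = 765.9 days = 2.097 years.

2.10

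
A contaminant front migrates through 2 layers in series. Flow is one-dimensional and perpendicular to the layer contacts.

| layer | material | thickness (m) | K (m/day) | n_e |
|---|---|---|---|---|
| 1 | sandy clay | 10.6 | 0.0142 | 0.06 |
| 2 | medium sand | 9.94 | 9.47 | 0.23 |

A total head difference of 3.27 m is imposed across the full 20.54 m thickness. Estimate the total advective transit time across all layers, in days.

With flow normal to the layers, continuity requires the same specific discharge q through every layer.
Σ(b_i/K_i) = 10.6/0.0142 + 9.94/9.47 = 747.5 d.
q = Δh / Σ(b_i/K_i) = 3.27 / 747.5 = 0.004374 m/day.
In each layer the seepage velocity is v_i = q/n_i, so the layer transit time is t_i = b_i·n_i / q:
  layer 1 (sandy clay): t_1 = 10.6 × 0.06 / 0.004374 = 145.4 d
  layer 2 (medium sand): t_2 = 9.94 × 0.23 / 0.004374 = 522.6 d
Total t = Σ t_i = 668.0 days.

668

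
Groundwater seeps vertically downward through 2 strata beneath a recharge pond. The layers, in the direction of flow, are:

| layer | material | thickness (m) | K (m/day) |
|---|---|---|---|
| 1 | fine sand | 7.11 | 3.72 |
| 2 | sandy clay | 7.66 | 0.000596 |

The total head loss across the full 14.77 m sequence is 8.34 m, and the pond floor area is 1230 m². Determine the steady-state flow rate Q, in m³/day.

0.798

Flow is perpendicular to layering, so the layers act in series and the equivalent K is the thickness-weighted harmonic mean.
Total thickness L = 7.11 + 7.66 = 14.77 m.
Σ(b_i/K_i) = 7.11/3.72 + 7.66/0.000596 = 12854 d.
K_eq = L / Σ(b_i/K_i) = 14.77 / 12854 = 0.001149 m/day.
Q = K_eq · A · (Δh/L) = 0.001149 × 1230 × (8.34/14.77) = 0.7980 m³/day.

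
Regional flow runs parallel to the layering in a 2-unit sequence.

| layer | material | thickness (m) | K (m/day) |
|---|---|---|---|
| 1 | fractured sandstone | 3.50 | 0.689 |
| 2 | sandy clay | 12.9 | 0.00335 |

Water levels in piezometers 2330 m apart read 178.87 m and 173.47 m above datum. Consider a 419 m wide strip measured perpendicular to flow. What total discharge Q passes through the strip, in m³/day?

Flow is parallel to layering, so each bed carries its own Darcy discharge and the transmissivities add.
Σ(K_i·b_i) = 0.689×3.50 + 0.00335×12.9 = 2.455 m²/day.
Hydraulic gradient i = (178.87 − 173.47) / 2330 = 5.4 / 2330 = 0.002318.
Q = Σ(K_i·b_i) · W · i = 2.455 × 419 × 0.002318 = 2.384 m³/day.

2.38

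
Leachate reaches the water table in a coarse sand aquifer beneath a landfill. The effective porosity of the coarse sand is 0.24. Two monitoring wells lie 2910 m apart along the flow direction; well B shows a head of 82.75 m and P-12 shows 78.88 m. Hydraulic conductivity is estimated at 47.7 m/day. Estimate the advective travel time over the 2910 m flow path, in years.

Hydraulic gradient i = (82.75 − 78.88) / 2910 = 3.87 / 2910 = 0.001330.
Darcy flux q = K · i = 47.70 × 0.001330 = 0.06344 m/day.
Seepage velocity v = q / n_e = 0.06344 / 0.24 = 0.2643 m/day.
Travel time t = L / v = 2910 / 0.2643 = 11010 days = 30.14 years.

30.1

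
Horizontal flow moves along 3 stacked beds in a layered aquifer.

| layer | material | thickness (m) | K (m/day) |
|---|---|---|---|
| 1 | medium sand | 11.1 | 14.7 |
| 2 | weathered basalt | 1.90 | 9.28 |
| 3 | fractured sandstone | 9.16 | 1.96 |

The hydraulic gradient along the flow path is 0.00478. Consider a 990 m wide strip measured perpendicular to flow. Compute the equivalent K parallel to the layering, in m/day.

8.97

Flow is parallel to layering, so each bed carries its own Darcy discharge and the transmissivities add.
Σ(K_i·b_i) = 14.7×11.1 + 9.28×1.90 + 1.96×9.16 = 198.8 m²/day.
Total thickness b = 22.16 m, so K_eq = Σ(K_i·b_i)/b = 8.969 m/day.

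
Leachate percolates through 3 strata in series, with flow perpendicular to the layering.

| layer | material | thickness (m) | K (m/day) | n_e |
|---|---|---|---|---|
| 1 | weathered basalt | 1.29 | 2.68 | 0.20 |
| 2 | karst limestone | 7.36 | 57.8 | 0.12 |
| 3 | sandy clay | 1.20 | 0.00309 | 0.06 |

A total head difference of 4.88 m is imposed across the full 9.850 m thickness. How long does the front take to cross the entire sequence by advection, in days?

With flow normal to the layers, continuity requires the same specific discharge q through every layer.
Σ(b_i/K_i) = 1.29/2.68 + 7.36/57.8 + 1.20/0.00309 = 389.0 d.
q = Δh / Σ(b_i/K_i) = 4.88 / 389.0 = 0.01255 m/day.
In each layer the seepage velocity is v_i = q/n_i, so the layer transit time is t_i = b_i·n_i / q:
  layer 1 (weathered basalt): t_1 = 1.29 × 0.20 / 0.01255 = 20.56 d
  layer 2 (karst limestone): t_2 = 7.36 × 0.12 / 0.01255 = 70.40 d
  layer 3 (sandy clay): t_3 = 1.20 × 0.06 / 0.01255 = 5.739 d
Total t = Σ t_i = 96.70 days.

96.7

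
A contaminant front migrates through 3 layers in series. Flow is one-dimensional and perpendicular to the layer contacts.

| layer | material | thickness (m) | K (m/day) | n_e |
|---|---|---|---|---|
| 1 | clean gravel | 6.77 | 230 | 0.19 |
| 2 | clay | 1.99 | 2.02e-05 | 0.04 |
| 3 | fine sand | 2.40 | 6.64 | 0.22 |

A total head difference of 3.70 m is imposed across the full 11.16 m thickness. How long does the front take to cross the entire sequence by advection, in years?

138

With flow normal to the layers, continuity requires the same specific discharge q through every layer.
Σ(b_i/K_i) = 6.77/230 + 1.99/2.02e-05 + 2.40/6.64 = 98515 d.
q = Δh / Σ(b_i/K_i) = 3.70 / 98515 = 3.756e-05 m/day.
In each layer the seepage velocity is v_i = q/n_i, so the layer transit time is t_i = b_i·n_i / q:
  layer 1 (clean gravel): t_1 = 6.77 × 0.19 / 3.756e-05 = 34249 d
  layer 2 (clay): t_2 = 1.99 × 0.04 / 3.756e-05 = 2119 d
  layer 3 (fine sand): t_3 = 2.40 × 0.22 / 3.756e-05 = 14058 d
Total t = Σ t_i = 50426 days = 138.1 years.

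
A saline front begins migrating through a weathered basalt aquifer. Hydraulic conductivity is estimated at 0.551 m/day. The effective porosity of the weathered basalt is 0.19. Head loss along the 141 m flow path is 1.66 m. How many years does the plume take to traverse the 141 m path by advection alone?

Hydraulic gradient i = Δh / L = 1.66 / 141 = 0.01177.
Darcy flux q = K · i = 0.5510 × 0.01177 = 0.006487 m/day.
Seepage velocity v = q / n_e = 0.006487 / 0.19 = 0.03414 m/day.
Travel time t = L / v = 141 / 0.03414 = 4130 days = 11.31 years.

11.3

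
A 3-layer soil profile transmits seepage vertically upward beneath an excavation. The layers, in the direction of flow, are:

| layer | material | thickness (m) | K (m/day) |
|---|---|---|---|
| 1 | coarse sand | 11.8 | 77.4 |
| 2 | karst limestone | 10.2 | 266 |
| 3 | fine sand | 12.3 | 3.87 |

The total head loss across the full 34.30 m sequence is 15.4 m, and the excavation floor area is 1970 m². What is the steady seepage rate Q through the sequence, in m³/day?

Flow is perpendicular to layering, so the layers act in series and the equivalent K is the thickness-weighted harmonic mean.
Total thickness L = 11.8 + 10.2 + 12.3 = 34.30 m.
Σ(b_i/K_i) = 11.8/77.4 + 10.2/266 + 12.3/3.87 = 3.369 d.
K_eq = L / Σ(b_i/K_i) = 34.30 / 3.369 = 10.18 m/day.
Q = K_eq · A · (Δh/L) = 10.18 × 1970 × (15.4/34.30) = 9005 m³/day.

9000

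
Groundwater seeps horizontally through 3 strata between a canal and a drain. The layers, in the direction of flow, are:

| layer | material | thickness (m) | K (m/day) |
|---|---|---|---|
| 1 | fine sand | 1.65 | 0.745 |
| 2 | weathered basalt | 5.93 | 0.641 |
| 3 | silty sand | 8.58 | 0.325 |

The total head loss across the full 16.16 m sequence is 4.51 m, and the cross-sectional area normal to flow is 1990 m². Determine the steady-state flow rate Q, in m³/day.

Flow is perpendicular to layering, so the layers act in series and the equivalent K is the thickness-weighted harmonic mean.
Total thickness L = 1.65 + 5.93 + 8.58 = 16.16 m.
Σ(b_i/K_i) = 1.65/0.745 + 5.93/0.641 + 8.58/0.325 = 37.87 d.
K_eq = L / Σ(b_i/K_i) = 16.16 / 37.87 = 0.4268 m/day.
Q = K_eq · A · (Δh/L) = 0.4268 × 1990 × (4.51/16.16) = 237.0 m³/day.

237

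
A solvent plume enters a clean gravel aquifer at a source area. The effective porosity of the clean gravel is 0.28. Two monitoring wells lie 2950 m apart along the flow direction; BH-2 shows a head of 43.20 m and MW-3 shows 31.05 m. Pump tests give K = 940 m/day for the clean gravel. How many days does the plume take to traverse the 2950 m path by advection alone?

213

Hydraulic gradient i = (43.20 − 31.05) / 2950 = 12.15 / 2950 = 0.004119.
Darcy flux q = K · i = 940.0 × 0.004119 = 3.872 m/day.
Seepage velocity v = q / n_e = 3.872 / 0.28 = 13.83 m/day.
Travel time t = L / v = 2950 / 13.83 = 213.4 days.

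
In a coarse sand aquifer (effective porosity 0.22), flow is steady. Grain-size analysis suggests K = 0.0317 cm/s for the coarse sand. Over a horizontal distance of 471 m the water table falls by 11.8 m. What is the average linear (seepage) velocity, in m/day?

3.12

Convert K: 0.0317 cm/s × 864 = 27.39 m/day.
Hydraulic gradient i = Δh / L = 11.8 / 471 = 0.02505.
Darcy flux q = K · i = 27.39 × 0.02505 = 0.6862 m/day.
Seepage velocity v = q / n_e = 0.6862 / 0.22 = 3.119 m/day.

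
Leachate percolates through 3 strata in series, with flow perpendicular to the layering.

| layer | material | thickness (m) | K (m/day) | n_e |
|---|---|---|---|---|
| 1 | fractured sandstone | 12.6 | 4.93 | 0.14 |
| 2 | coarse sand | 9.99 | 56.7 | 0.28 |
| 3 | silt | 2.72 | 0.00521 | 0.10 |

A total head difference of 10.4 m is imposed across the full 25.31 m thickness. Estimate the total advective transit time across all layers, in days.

244

With flow normal to the layers, continuity requires the same specific discharge q through every layer.
Σ(b_i/K_i) = 12.6/4.93 + 9.99/56.7 + 2.72/0.00521 = 524.8 d.
q = Δh / Σ(b_i/K_i) = 10.4 / 524.8 = 0.01982 m/day.
In each layer the seepage velocity is v_i = q/n_i, so the layer transit time is t_i = b_i·n_i / q:
  layer 1 (fractured sandstone): t_1 = 12.6 × 0.14 / 0.01982 = 89.01 d
  layer 2 (coarse sand): t_2 = 9.99 × 0.28 / 0.01982 = 141.2 d
  layer 3 (silt): t_3 = 2.72 × 0.10 / 0.01982 = 13.73 d
Total t = Σ t_i = 243.9 days.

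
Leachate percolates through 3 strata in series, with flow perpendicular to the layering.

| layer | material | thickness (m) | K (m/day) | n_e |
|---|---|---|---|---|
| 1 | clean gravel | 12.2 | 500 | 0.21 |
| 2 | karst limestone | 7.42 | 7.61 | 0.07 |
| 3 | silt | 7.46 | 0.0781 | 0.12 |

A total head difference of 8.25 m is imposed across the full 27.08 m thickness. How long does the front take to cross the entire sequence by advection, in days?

With flow normal to the layers, continuity requires the same specific discharge q through every layer.
Σ(b_i/K_i) = 12.2/500 + 7.42/7.61 + 7.46/0.0781 = 96.52 d.
q = Δh / Σ(b_i/K_i) = 8.25 / 96.52 = 0.08548 m/day.
In each layer the seepage velocity is v_i = q/n_i, so the layer transit time is t_i = b_i·n_i / q:
  layer 1 (clean gravel): t_1 = 12.2 × 0.21 / 0.08548 = 29.97 d
  layer 2 (karst limestone): t_2 = 7.42 × 0.07 / 0.08548 = 6.077 d
  layer 3 (silt): t_3 = 7.46 × 0.12 / 0.08548 = 10.47 d
Total t = Σ t_i = 46.52 days.

46.5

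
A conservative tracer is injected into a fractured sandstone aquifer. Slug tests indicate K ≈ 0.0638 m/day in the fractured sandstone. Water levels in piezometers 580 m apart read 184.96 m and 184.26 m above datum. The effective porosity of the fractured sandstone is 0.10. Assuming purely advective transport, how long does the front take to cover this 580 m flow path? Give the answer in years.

2060

Hydraulic gradient i = (184.96 − 184.26) / 580 = 0.7 / 580 = 0.001207.
Darcy flux q = K · i = 0.06380 × 0.001207 = 7.700e-05 m/day.
Seepage velocity v = q / n_e = 7.700e-05 / 0.10 = 0.0007700 m/day.
Travel time t = L / v = 580 / 0.0007700 = 7.532e+05 days = 2062 years.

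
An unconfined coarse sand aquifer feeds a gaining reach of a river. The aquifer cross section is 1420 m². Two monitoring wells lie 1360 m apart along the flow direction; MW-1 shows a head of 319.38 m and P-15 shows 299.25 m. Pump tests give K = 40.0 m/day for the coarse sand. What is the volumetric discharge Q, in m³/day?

Hydraulic gradient i = (319.38 − 299.25) / 1360 = 20.13 / 1360 = 0.01480.
Darcy's law: Q = K · A · i = 40.00 × 1420 × 0.01480 = 840.7 m³/day.

841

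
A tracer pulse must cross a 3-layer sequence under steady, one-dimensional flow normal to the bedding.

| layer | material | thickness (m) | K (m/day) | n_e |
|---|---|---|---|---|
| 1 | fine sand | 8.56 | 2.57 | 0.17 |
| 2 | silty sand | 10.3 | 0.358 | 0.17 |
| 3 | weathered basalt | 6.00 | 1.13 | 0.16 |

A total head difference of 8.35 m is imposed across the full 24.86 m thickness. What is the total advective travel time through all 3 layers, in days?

With flow normal to the layers, continuity requires the same specific discharge q through every layer.
Σ(b_i/K_i) = 8.56/2.57 + 10.3/0.358 + 6.00/1.13 = 37.41 d.
q = Δh / Σ(b_i/K_i) = 8.35 / 37.41 = 0.2232 m/day.
In each layer the seepage velocity is v_i = q/n_i, so the layer transit time is t_i = b_i·n_i / q:
  layer 1 (fine sand): t_1 = 8.56 × 0.17 / 0.2232 = 6.520 d
  layer 2 (silty sand): t_2 = 10.3 × 0.17 / 0.2232 = 7.845 d
  layer 3 (weathered basalt): t_3 = 6.00 × 0.16 / 0.2232 = 4.301 d
Total t = Σ t_i = 18.67 days.

18.7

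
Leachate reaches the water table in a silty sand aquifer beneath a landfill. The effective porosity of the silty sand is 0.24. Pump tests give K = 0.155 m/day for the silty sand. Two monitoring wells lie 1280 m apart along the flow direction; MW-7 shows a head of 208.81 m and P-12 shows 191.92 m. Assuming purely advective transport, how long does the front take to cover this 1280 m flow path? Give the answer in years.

Hydraulic gradient i = (208.81 − 191.92) / 1280 = 16.89 / 1280 = 0.01320.
Darcy flux q = K · i = 0.1550 × 0.01320 = 0.002045 m/day.
Seepage velocity v = q / n_e = 0.002045 / 0.24 = 0.008522 m/day.
Travel time t = L / v = 1280 / 0.008522 = 1.502e+05 days = 411.2 years.

411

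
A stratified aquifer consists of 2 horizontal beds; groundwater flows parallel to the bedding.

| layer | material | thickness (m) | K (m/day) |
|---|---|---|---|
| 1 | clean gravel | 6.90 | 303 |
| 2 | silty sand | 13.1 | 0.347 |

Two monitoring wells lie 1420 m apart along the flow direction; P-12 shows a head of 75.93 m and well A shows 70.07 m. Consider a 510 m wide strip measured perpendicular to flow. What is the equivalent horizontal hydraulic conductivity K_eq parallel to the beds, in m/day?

Flow is parallel to layering, so each bed carries its own Darcy discharge and the transmissivities add.
Σ(K_i·b_i) = 303×6.90 + 0.347×13.1 = 2095 m²/day.
Total thickness b = 20.00 m, so K_eq = Σ(K_i·b_i)/b = 104.8 m/day.

105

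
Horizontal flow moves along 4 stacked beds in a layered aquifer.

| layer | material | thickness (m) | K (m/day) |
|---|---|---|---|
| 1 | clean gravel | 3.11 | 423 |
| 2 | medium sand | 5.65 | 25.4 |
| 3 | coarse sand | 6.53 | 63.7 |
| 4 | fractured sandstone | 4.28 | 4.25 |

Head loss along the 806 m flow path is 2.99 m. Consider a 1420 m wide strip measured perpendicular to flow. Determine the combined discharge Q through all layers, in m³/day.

9970

Flow is parallel to layering, so each bed carries its own Darcy discharge and the transmissivities add.
Σ(K_i·b_i) = 423×3.11 + 25.4×5.65 + 63.7×6.53 + 4.25×4.28 = 1893 m²/day.
Hydraulic gradient i = Δh / L = 2.99 / 806 = 0.003710.
Q = Σ(K_i·b_i) · W · i = 1893 × 1420 × 0.003710 = 9973 m³/day.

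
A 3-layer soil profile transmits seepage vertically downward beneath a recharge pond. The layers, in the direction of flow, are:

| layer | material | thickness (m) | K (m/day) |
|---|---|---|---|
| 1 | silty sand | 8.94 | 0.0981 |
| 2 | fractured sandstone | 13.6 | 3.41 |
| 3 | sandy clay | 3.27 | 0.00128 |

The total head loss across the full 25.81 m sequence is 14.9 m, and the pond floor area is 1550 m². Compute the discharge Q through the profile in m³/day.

Flow is perpendicular to layering, so the layers act in series and the equivalent K is the thickness-weighted harmonic mean.
Total thickness L = 8.94 + 13.6 + 3.27 = 25.81 m.
Σ(b_i/K_i) = 8.94/0.0981 + 13.6/3.41 + 3.27/0.00128 = 2650 d.
K_eq = L / Σ(b_i/K_i) = 25.81 / 2650 = 0.009740 m/day.
Q = K_eq · A · (Δh/L) = 0.009740 × 1550 × (14.9/25.81) = 8.716 m³/day.

8.72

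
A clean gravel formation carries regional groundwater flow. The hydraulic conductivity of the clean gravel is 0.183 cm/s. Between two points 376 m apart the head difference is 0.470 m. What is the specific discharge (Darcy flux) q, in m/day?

0.198

Convert K: 0.183 cm/s × 864 = 158.1 m/day.
Hydraulic gradient i = Δh / L = 0.470 / 376 = 0.001250.
Specific discharge q = K · i = 158.1 × 0.001250 = 0.1976 m/day.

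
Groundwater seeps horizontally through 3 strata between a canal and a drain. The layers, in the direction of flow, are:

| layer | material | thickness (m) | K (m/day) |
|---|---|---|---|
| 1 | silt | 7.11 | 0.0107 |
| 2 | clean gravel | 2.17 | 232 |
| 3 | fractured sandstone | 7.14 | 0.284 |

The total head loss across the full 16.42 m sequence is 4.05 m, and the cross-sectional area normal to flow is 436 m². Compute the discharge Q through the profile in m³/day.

Flow is perpendicular to layering, so the layers act in series and the equivalent K is the thickness-weighted harmonic mean.
Total thickness L = 7.11 + 2.17 + 7.14 = 16.42 m.
Σ(b_i/K_i) = 7.11/0.0107 + 2.17/232 + 7.14/0.284 = 689.6 d.
K_eq = L / Σ(b_i/K_i) = 16.42 / 689.6 = 0.02381 m/day.
Q = K_eq · A · (Δh/L) = 0.02381 × 436 × (4.05/16.42) = 2.560 m³/day.

2.56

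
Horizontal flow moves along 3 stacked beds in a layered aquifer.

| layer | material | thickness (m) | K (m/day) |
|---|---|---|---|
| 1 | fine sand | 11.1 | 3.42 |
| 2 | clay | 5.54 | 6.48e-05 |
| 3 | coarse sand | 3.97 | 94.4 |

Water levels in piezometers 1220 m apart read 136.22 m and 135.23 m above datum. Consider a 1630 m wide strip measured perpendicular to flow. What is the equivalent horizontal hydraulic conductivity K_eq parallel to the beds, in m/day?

Flow is parallel to layering, so each bed carries its own Darcy discharge and the transmissivities add.
Σ(K_i·b_i) = 3.42×11.1 + 6.48e-05×5.54 + 94.4×3.97 = 412.7 m²/day.
Total thickness b = 20.61 m, so K_eq = Σ(K_i·b_i)/b = 20.03 m/day.

20.0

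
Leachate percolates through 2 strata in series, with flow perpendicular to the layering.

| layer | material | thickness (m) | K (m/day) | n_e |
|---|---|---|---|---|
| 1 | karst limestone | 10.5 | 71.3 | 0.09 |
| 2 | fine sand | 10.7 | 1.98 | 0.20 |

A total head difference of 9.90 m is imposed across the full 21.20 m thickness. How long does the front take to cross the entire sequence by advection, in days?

1.73

With flow normal to the layers, continuity requires the same specific discharge q through every layer.
Σ(b_i/K_i) = 10.5/71.3 + 10.7/1.98 = 5.551 d.
q = Δh / Σ(b_i/K_i) = 9.90 / 5.551 = 1.783 m/day.
In each layer the seepage velocity is v_i = q/n_i, so the layer transit time is t_i = b_i·n_i / q:
  layer 1 (karst limestone): t_1 = 10.5 × 0.09 / 1.783 = 0.5299 d
  layer 2 (fine sand): t_2 = 10.7 × 0.20 / 1.783 = 1.200 d
Total t = Σ t_i = 1.730 days.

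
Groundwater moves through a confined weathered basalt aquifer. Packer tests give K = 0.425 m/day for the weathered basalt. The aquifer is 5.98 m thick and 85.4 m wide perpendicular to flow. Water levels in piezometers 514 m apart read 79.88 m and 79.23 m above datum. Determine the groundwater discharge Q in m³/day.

Cross-sectional area A = 85.4 × 5.98 = 510.7 m².
Hydraulic gradient i = (79.88 − 79.23) / 514 = 0.65 / 514 = 0.001265.
Darcy's law: Q = K · A · i = 0.4250 × 510.7 × 0.001265 = 0.2745 m³/day.

0.274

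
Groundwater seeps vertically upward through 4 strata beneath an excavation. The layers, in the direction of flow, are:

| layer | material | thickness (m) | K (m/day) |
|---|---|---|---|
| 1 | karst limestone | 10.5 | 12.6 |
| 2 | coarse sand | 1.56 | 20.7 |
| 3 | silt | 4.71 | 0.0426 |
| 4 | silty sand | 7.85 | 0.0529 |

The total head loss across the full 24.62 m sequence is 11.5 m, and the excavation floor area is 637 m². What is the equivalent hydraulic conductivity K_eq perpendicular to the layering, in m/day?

Flow is perpendicular to layering, so the layers act in series and the equivalent K is the thickness-weighted harmonic mean.
Total thickness L = 10.5 + 1.56 + 4.71 + 7.85 = 24.62 m.
Σ(b_i/K_i) = 10.5/12.6 + 1.56/20.7 + 4.71/0.0426 + 7.85/0.0529 = 259.9 d.
K_eq = L / Σ(b_i/K_i) = 24.62 / 259.9 = 0.09474 m/day.

0.0947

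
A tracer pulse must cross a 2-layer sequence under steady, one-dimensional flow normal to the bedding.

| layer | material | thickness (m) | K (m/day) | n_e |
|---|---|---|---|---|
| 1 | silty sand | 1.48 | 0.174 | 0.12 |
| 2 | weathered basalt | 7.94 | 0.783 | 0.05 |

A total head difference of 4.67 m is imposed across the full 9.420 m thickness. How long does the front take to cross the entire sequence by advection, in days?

2.29

With flow normal to the layers, continuity requires the same specific discharge q through every layer.
Σ(b_i/K_i) = 1.48/0.174 + 7.94/0.783 = 18.65 d.
q = Δh / Σ(b_i/K_i) = 4.67 / 18.65 = 0.2505 m/day.
In each layer the seepage velocity is v_i = q/n_i, so the layer transit time is t_i = b_i·n_i / q:
  layer 1 (silty sand): t_1 = 1.48 × 0.12 / 0.2505 = 0.7091 d
  layer 2 (weathered basalt): t_2 = 7.94 × 0.05 / 0.2505 = 1.585 d
Total t = Σ t_i = 2.294 days.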